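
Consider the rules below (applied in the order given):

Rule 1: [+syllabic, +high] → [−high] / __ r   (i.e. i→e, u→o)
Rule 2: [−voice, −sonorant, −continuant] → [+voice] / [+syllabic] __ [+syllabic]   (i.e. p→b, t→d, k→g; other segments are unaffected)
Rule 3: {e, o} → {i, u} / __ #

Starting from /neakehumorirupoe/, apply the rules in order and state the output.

Rule 1 (pre-rhotic lowering): /i/ is a high vowel immediately before /r/, so it lowers to [e]. /neakehumorirupoe/ → neakehumorerupoe.
Rule 2 (intervocalic voicing): /k/ is a voiceless stop between vowels /a/ and /e/, so it voices to [g]. /p/ is a voiceless stop between vowels /u/ and /o/, so it voices to [b]. /neakehumorerupoe/ → neagehumoreruboe.
Rule 3 (final vowel raising): /e/ is a mid vowel in word-final position, so it raises to [i]. /neagehumoreruboe/ → neagehumoreruboi.

neagehumoreruboi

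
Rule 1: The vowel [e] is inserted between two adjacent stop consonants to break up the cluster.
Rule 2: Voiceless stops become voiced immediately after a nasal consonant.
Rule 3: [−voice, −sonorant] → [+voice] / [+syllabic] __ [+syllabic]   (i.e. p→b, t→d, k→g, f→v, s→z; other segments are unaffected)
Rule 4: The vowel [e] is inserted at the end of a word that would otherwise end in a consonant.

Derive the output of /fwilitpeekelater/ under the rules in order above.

Rule 1 (stop-cluster e-epenthesis): /t/ and /p/ form a stop–stop cluster, so [e] is inserted between them. /fwilitpeekelater/ → fwilitepeekelater.
Rule 2 (post-nasal voicing): no segment meets the environment; /fwilitepeekelater/ is unchanged.
Rule 3 (intervocalic voicing): /t/ is a voiceless obstruent between vowels /i/ and /e/, so it voices to [d]. /p/ is a voiceless obstruent between vowels /e/ and /e/, so it voices to [b]. /k/ is a voiceless obstruent between vowels /e/ and /e/, so it voices to [g]. /t/ is a voiceless obstruent between vowels /a/ and /e/, so it voices to [d]. /fwilitepeekelater/ → fwilidebeegelader.
Rule 4 (final e-epenthesis): the form ends in the consonant /r/, so [e] is inserted word-finally. /fwilidebeegelader/ → fwilidebeegeladere.

fwilidebeegeladere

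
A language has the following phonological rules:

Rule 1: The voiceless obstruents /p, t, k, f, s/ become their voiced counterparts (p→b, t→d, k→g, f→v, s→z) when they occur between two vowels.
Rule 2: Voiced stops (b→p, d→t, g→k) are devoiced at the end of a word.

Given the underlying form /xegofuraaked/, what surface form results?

xegovuraaget

Rule 1 (intervocalic voicing): /f/ is a voiceless obstruent between vowels /o/ and /u/, so it voices to [v]. /k/ is a voiceless obstruent between vowels /a/ and /e/, so it voices to [g]. /xegofuraaked/ → xegovuraaged.
Rule 2 (final devoicing): /d/ is a voiced stop in word-final position, so it devoices to [t]. /xegovuraaged/ → xegovuraaget.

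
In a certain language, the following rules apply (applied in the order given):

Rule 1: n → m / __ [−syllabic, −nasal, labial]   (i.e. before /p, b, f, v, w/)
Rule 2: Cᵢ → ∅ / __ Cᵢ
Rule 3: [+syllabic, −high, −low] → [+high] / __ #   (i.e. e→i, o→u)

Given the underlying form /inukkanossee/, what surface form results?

inukanosei

Rule 1 (nasal place assimilation): no segment meets the environment; /inukkanossee/ is unchanged.
Rule 2 (degemination): /kk/ is a geminate; the first /k/ deletes. /ss/ is a geminate; the first /s/ deletes. /inukkanossee/ → inukanosee.
Rule 3 (final vowel raising): /e/ is a mid vowel in word-final position, so it raises to [i]. /inukanosee/ → inukanosei.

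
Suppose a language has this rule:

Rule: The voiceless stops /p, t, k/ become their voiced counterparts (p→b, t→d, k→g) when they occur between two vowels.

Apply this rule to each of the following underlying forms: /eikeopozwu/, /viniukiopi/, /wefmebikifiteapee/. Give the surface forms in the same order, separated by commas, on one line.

/eikeopozwu/: /k/ is a voiceless stop between vowels /i/ and /e/, so it voices to [g]. /p/ is a voiceless stop between vowels /o/ and /o/, so it voices to [b]. → [eigeobozwu].
/viniukiopi/: /k/ is a voiceless stop between vowels /u/ and /i/, so it voices to [g]. /p/ is a voiceless stop between vowels /o/ and /i/, so it voices to [b]. → [viniugiobi].
/wefmebikifiteapee/: /k/ is a voiceless stop between vowels /i/ and /i/, so it voices to [g]. /t/ is a voiceless stop between vowels /i/ and /e/, so it voices to [d]. /p/ is a voiceless stop between vowels /a/ and /e/, so it voices to [b]. → [wefmebigifideabee].

eigeobozwu, viniugiobi, wefmebigifideabee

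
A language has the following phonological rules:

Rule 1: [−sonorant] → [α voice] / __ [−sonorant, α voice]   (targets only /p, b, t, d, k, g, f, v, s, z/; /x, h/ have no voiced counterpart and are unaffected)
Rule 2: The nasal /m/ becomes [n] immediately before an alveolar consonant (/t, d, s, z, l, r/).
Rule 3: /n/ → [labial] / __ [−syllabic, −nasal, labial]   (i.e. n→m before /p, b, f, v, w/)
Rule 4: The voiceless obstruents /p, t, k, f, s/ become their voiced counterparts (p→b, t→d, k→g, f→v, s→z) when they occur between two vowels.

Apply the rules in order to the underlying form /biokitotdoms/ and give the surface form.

Rule 1 (regressive voicing assimilation): /t/ precedes the voiced obstruent /d/, so it voices to [d] by assimilation. /biokitotdoms/ → biokitoddoms.
Rule 2 (nasal place assimilation): /m/ precedes the alveolar consonant /s/, so it assimilates in place to [n]. /biokitoddoms/ → biokitoddons.
Rule 3 (nasal place assimilation): no segment meets the environment; /biokitoddons/ is unchanged.
Rule 4 (intervocalic voicing): /k/ is a voiceless obstruent between vowels /o/ and /i/, so it voices to [g]. /t/ is a voiceless obstruent between vowels /i/ and /o/, so it voices to [d]. /biokitoddons/ → biogidoddons.

biogidoddons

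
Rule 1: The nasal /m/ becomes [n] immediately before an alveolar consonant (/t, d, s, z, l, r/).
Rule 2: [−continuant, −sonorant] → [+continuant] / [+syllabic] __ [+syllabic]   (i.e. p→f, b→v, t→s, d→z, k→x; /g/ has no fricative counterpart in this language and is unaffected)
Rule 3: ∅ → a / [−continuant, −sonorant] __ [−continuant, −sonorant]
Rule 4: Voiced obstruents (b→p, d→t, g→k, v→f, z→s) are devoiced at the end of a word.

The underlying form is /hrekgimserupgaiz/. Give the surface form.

Rule 1 (nasal place assimilation): /m/ precedes the alveolar consonant /s/, so it assimilates in place to [n]. /hrekgimserupgaiz/ → hrekginserupgaiz.
Rule 2 (intervocalic spirantization): no segment meets the environment; /hrekginserupgaiz/ is unchanged.
Rule 3 (stop-cluster a-epenthesis): /k/ and /g/ form a stop–stop cluster, so [a] is inserted between them. /p/ and /g/ form a stop–stop cluster, so [a] is inserted between them. /hrekginserupgaiz/ → hrekaginserupagaiz.
Rule 4 (final devoicing): /z/ is a voiced obstruent in word-final position, so it devoices to [s]. /hrekaginserupagaiz/ → hrekaginserupagais.

hrekaginserupagais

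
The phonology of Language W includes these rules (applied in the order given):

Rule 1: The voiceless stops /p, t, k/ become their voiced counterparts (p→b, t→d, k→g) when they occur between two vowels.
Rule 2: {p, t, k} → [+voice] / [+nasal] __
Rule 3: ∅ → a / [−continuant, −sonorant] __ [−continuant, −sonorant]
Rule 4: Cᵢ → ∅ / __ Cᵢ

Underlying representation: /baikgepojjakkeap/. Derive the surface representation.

Rule 1 (intervocalic voicing): /p/ is a voiceless stop between vowels /e/ and /o/, so it voices to [b]. /baikgepojjakkeap/ → baikgebojjakkeap.
Rule 2 (post-nasal voicing): no segment meets the environment; /baikgebojjakkeap/ is unchanged.
Rule 3 (stop-cluster a-epenthesis): /k/ and /g/ form a stop–stop cluster, so [a] is inserted between them. /k/ and /k/ form a stop–stop cluster, so [a] is inserted between them. /baikgebojjakkeap/ → baikagebojjakakeap.
Rule 4 (degemination): /jj/ is a geminate; the first /j/ deletes. /baikagebojjakakeap/ → baikagebojakakeap.

baikagebojakakeap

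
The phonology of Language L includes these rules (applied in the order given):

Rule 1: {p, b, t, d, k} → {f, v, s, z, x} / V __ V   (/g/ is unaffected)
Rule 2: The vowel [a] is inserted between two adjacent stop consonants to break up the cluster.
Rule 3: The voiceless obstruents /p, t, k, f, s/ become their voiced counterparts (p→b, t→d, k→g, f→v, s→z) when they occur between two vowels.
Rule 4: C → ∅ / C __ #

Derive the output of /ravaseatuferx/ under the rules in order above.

ravazeazuver

Rule 1 (intervocalic spirantization): /t/ is a stop between vowels /a/ and /u/, so it spirantizes to the fricative [s]. /ravaseatuferx/ → ravaseasuferx.
Rule 2 (stop-cluster a-epenthesis): no segment meets the environment; /ravaseasuferx/ is unchanged.
Rule 3 (intervocalic voicing): /s/ is a voiceless obstruent between vowels /a/ and /e/, so it voices to [z]. /s/ is a voiceless obstruent between vowels /a/ and /u/, so it voices to [z]. /f/ is a voiceless obstruent between vowels /u/ and /e/, so it voices to [v]. /ravaseasuferx/ → ravazeazuverx.
Rule 4 (final cluster simplification): /x/ is the second consonant of a word-final cluster /rx/, so it deletes. /ravazeazuverx/ → ravazeazuver.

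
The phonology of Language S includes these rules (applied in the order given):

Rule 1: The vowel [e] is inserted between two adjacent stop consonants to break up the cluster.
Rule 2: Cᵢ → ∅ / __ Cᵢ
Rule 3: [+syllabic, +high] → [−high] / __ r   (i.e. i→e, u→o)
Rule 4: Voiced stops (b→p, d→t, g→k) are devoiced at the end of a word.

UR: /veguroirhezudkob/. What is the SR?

Rule 1 (stop-cluster e-epenthesis): /d/ and /k/ form a stop–stop cluster, so [e] is inserted between them. /veguroirhezudkob/ → veguroirhezudekob.
Rule 2 (degemination): no segment meets the environment; /veguroirhezudekob/ is unchanged.
Rule 3 (pre-rhotic lowering): /u/ is a high vowel immediately before /r/, so it lowers to [o]. /i/ is a high vowel immediately before /r/, so it lowers to [e]. /veguroirhezudekob/ → vegoroerhezudekob.
Rule 4 (final devoicing): /b/ is a voiced stop in word-final position, so it devoices to [p]. /vegoroerhezudekob/ → vegoroerhezudekop.

vegoroerhezudekop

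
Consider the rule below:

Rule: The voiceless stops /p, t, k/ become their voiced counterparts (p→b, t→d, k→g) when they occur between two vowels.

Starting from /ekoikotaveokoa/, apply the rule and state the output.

/k/ is a voiceless stop between vowels /e/ and /o/, so it voices to [g].
/k/ is a voiceless stop between vowels /i/ and /o/, so it voices to [g].
/t/ is a voiceless stop between vowels /o/ and /a/, so it voices to [d].
/k/ is a voiceless stop between vowels /o/ and /o/, so it voices to [g].
Surface form: [egoigodaveogoa].

egoigodaveogoa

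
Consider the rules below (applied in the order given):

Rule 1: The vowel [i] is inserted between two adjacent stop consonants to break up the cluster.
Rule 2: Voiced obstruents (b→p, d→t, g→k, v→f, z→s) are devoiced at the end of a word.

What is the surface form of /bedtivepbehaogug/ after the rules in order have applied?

Rule 1 (stop-cluster i-epenthesis): /d/ and /t/ form a stop–stop cluster, so [i] is inserted between them. /p/ and /b/ form a stop–stop cluster, so [i] is inserted between them. /bedtivepbehaogug/ → beditivepibehaogug.
Rule 2 (final devoicing): /g/ is a voiced obstruent in word-final position, so it devoices to [k]. /beditivepibehaogug/ → beditivepibehaoguk.

beditivepibehaoguk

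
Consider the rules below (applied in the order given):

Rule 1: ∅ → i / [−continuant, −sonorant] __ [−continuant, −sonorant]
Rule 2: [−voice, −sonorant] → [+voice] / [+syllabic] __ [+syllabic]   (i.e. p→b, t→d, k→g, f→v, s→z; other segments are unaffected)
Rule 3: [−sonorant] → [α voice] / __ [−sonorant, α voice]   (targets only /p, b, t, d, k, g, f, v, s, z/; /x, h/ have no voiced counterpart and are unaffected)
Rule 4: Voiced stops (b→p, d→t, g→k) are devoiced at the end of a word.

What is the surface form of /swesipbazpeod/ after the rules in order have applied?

swezibibaspeot

Rule 1 (stop-cluster i-epenthesis): /p/ and /b/ form a stop–stop cluster, so [i] is inserted between them. /swesipbazpeod/ → swesipibazpeod.
Rule 2 (intervocalic voicing): /s/ is a voiceless obstruent between vowels /e/ and /i/, so it voices to [z]. /p/ is a voiceless obstruent between vowels /i/ and /i/, so it voices to [b]. /swesipibazpeod/ → swezibibazpeod.
Rule 3 (regressive voicing assimilation): /z/ precedes the voiceless obstruent /p/, so it devoices to [s] by assimilation. /swezibibazpeod/ → swezibibaspeod.
Rule 4 (final devoicing): /d/ is a voiced stop in word-final position, so it devoices to [t]. /swezibibaspeod/ → swezibibaspeot.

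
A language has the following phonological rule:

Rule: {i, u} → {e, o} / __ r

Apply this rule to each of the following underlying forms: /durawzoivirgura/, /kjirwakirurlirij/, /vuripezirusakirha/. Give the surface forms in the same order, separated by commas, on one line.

/durawzoivirgura/: /u/ is a high vowel immediately before /r/, so it lowers to [o]. /i/ is a high vowel immediately before /r/, so it lowers to [e]. /u/ is a high vowel immediately before /r/, so it lowers to [o]. → [dorawzoivergora].
/kjirwakirurlirij/: /i/ is a high vowel immediately before /r/, so it lowers to [e]. /i/ is a high vowel immediately before /r/, so it lowers to [e]. /u/ is a high vowel immediately before /r/, so it lowers to [o]. /i/ is a high vowel immediately before /r/, so it lowers to [e]. → [kjerwakerorlerij].
/vuripezirusakirha/: /u/ is a high vowel immediately before /r/, so it lowers to [o]. /i/ is a high vowel immediately before /r/, so it lowers to [e]. /i/ is a high vowel immediately before /r/, so it lowers to [e]. → [voripezerusakerha].

dorawzoivergora, kjerwakerorlerij, voripezerusakerha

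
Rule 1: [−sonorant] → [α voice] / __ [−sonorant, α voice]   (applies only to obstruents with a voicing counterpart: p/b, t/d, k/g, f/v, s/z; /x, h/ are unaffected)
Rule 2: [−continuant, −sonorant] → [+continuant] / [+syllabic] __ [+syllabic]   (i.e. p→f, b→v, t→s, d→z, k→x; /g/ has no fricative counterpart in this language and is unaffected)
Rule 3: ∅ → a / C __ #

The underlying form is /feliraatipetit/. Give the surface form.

feliraasifesita

Rule 1 (regressive voicing assimilation): no segment meets the environment; /feliraatipetit/ is unchanged.
Rule 2 (intervocalic spirantization): /t/ is a stop between vowels /a/ and /i/, so it spirantizes to the fricative [s]. /p/ is a stop between vowels /i/ and /e/, so it spirantizes to the fricative [f]. /t/ is a stop between vowels /e/ and /i/, so it spirantizes to the fricative [s]. /feliraatipetit/ → feliraasifesit.
Rule 3 (final a-epenthesis): the form ends in the consonant /t/, so [a] is inserted word-finally. /feliraasifesit/ → feliraasifesita.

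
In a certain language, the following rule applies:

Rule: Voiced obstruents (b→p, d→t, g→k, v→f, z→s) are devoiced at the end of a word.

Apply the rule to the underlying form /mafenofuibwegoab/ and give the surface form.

Scanning /mafenofuibwegoab/: /b/ at position 10 is not in the conditioning environment; /g/ at position 13 is not in the conditioning environment; /b/ is a voiced obstruent in word-final position, so it devoices to [p].
Result: [mafenofuibwegoap].

mafenofuibwegoap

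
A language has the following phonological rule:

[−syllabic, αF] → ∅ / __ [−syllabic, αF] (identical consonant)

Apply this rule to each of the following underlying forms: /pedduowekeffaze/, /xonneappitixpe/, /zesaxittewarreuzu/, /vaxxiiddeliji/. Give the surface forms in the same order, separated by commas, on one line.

peduowekefaze, xoneapitixpe, zesaxitewareuzu, vaxiideliji

/pedduowekeffaze/: /dd/ is a geminate; the first /d/ deletes. /ff/ is a geminate; the first /f/ deletes. → [peduowekefaze].
/xonneappitixpe/: /nn/ is a geminate; the first /n/ deletes. /pp/ is a geminate; the first /p/ deletes. → [xoneapitixpe].
/zesaxittewarreuzu/: /tt/ is a geminate; the first /t/ deletes. /rr/ is a geminate; the first /r/ deletes. → [zesaxitewareuzu].
/vaxxiiddeliji/: /xx/ is a geminate; the first /x/ deletes. /dd/ is a geminate; the first /d/ deletes. → [vaxiideliji].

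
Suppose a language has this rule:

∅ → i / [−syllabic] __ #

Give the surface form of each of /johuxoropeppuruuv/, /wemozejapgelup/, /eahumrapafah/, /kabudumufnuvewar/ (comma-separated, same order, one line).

/johuxoropeppuruuv/: the form ends in the consonant /v/, so [i] is inserted word-finally. → [johuxoropeppuruuvi].
/wemozejapgelup/: the form ends in the consonant /p/, so [i] is inserted word-finally. → [wemozejapgelupi].
/eahumrapafah/: the form ends in the consonant /h/, so [i] is inserted word-finally. → [eahumrapafahi].
/kabudumufnuvewar/: the form ends in the consonant /r/, so [i] is inserted word-finally. → [kabudumufnuvewari].

johuxoropeppuruuvi, wemozejapgelupi, eahumrapafahi, kabudumufnuvewari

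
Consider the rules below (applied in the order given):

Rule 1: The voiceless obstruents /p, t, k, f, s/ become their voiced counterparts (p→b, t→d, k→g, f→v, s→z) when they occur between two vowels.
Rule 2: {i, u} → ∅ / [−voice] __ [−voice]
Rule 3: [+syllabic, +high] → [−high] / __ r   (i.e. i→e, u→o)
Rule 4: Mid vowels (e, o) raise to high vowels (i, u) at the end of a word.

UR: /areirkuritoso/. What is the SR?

areerkoridozu

Rule 1 (intervocalic voicing): /t/ is a voiceless obstruent between vowels /i/ and /o/, so it voices to [d]. /s/ is a voiceless obstruent between vowels /o/ and /o/, so it voices to [z]. /areirkuritoso/ → areirkuridozo.
Rule 2 (high vowel syncope): no segment meets the environment; /areirkuridozo/ is unchanged.
Rule 3 (pre-rhotic lowering): /i/ is a high vowel immediately before /r/, so it lowers to [e]. /u/ is a high vowel immediately before /r/, so it lowers to [o]. /areirkuridozo/ → areerkoridozo.
Rule 4 (final vowel raising): /o/ is a mid vowel in word-final position, so it raises to [u]. /areerkoridozo/ → areerkoridozu.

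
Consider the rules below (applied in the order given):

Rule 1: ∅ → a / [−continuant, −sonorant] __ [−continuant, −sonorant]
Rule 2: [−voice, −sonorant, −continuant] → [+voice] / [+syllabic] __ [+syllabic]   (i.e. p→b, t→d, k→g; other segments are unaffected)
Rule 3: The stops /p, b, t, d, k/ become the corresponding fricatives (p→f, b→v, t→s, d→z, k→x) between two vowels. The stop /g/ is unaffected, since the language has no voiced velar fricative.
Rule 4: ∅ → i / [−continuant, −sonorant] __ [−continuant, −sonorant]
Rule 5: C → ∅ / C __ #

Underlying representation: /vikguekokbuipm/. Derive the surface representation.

vigaguegogavuip

Rule 1 (stop-cluster a-epenthesis): /k/ and /g/ form a stop–stop cluster, so [a] is inserted between them. /k/ and /b/ form a stop–stop cluster, so [a] is inserted between them. /vikguekokbuipm/ → vikaguekokabuipm.
Rule 2 (intervocalic voicing): /k/ is a voiceless stop between vowels /i/ and /a/, so it voices to [g]. /k/ is a voiceless stop between vowels /e/ and /o/, so it voices to [g]. /k/ is a voiceless stop between vowels /o/ and /a/, so it voices to [g]. /vikaguekokabuipm/ → vigaguegogabuipm.
Rule 3 (intervocalic spirantization): /b/ is a stop between vowels /a/ and /u/, so it spirantizes to the fricative [v]. /vigaguegogabuipm/ → vigaguegogavuipm.
Rule 4 (stop-cluster i-epenthesis): no segment meets the environment; /vigaguegogavuipm/ is unchanged.
Rule 5 (final cluster simplification): /m/ is the second consonant of a word-final cluster /pm/, so it deletes. /vigaguegogavuipm/ → vigaguegogavuip.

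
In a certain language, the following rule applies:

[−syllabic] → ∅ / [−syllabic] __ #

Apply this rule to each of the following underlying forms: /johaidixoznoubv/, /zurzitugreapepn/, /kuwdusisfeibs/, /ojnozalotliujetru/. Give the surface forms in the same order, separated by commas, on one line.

/johaidixoznoubv/: /v/ is the second consonant of a word-final cluster /bv/, so it deletes. → [johaidixoznoub].
/zurzitugreapepn/: /n/ is the second consonant of a word-final cluster /pn/, so it deletes. → [zurzitugreapep].
/kuwdusisfeibs/: /s/ is the second consonant of a word-final cluster /bs/, so it deletes. → [kuwdusisfeib].
/ojnozalotliujetru/: the rule's environment is not met; surfaces unchanged as [ojnozalotliujetru].

johaidixoznoub, zurzitugreapep, kuwdusisfeib, ojnozalotliujetru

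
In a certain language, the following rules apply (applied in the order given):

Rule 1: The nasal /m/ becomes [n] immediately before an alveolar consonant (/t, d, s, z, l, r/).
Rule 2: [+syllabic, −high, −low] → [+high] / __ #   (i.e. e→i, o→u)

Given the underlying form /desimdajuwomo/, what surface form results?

desindajuwomu

Rule 1 (nasal place assimilation): /m/ precedes the alveolar consonant /d/, so it assimilates in place to [n]. /desimdajuwomo/ → desindajuwomo.
Rule 2 (final vowel raising): /o/ is a mid vowel in word-final position, so it raises to [u]. /desindajuwomo/ → desindajuwomu.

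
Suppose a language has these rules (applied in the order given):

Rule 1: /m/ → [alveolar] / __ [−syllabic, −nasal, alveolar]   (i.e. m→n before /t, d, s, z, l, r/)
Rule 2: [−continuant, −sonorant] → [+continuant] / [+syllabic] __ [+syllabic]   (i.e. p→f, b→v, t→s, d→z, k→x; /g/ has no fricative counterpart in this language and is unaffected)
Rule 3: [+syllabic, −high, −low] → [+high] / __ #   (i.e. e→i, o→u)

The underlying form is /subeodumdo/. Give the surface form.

Rule 1 (nasal place assimilation): /m/ precedes the alveolar consonant /d/, so it assimilates in place to [n]. /subeodumdo/ → subeodundo.
Rule 2 (intervocalic spirantization): /b/ is a stop between vowels /u/ and /e/, so it spirantizes to the fricative [v]. /d/ is a stop between vowels /o/ and /u/, so it spirantizes to the fricative [z]. /subeodundo/ → suveozundo.
Rule 3 (final vowel raising): /o/ is a mid vowel in word-final position, so it raises to [u]. /suveozundo/ → suveozundu.

suveozundu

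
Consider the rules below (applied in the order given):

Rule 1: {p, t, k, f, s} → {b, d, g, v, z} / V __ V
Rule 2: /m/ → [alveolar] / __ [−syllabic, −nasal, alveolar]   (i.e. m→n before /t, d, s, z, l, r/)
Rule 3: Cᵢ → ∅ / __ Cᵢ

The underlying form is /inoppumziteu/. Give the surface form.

inopunzideu

Rule 1 (intervocalic voicing): /t/ is a voiceless obstruent between vowels /i/ and /e/, so it voices to [d]. /inoppumziteu/ → inoppumzideu.
Rule 2 (nasal place assimilation): /m/ precedes the alveolar consonant /z/, so it assimilates in place to [n]. /inoppumzideu/ → inoppunzideu.
Rule 3 (degemination): /pp/ is a geminate; the first /p/ deletes. /inoppunzideu/ → inopunzideu.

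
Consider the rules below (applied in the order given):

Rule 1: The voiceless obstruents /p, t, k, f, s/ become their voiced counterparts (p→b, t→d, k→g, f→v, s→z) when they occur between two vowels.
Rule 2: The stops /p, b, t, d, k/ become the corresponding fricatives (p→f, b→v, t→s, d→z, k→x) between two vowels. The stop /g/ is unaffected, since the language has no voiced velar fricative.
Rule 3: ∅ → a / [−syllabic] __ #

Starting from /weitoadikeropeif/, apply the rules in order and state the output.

weizoazigeroveifa

Rule 1 (intervocalic voicing): /t/ is a voiceless obstruent between vowels /i/ and /o/, so it voices to [d]. /k/ is a voiceless obstruent between vowels /i/ and /e/, so it voices to [g]. /p/ is a voiceless obstruent between vowels /o/ and /e/, so it voices to [b]. /weitoadikeropeif/ → weidoadigerobeif.
Rule 2 (intervocalic spirantization): /d/ is a stop between vowels /i/ and /o/, so it spirantizes to the fricative [z]. /d/ is a stop between vowels /a/ and /i/, so it spirantizes to the fricative [z]. /b/ is a stop between vowels /o/ and /e/, so it spirantizes to the fricative [v]. /weidoadigerobeif/ → weizoazigeroveif.
Rule 3 (final a-epenthesis): the form ends in the consonant /f/, so [a] is inserted word-finally. /weizoazigeroveif/ → weizoazigeroveifa.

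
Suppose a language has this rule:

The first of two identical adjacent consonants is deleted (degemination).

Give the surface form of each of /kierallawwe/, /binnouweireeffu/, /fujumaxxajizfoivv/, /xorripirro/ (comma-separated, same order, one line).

kieralawe, binouweireefu, fujumaxajizfoiv, xoripiro

/kierallawwe/: /ll/ is a geminate; the first /l/ deletes. /ww/ is a geminate; the first /w/ deletes. → [kieralawe].
/binnouweireeffu/: /nn/ is a geminate; the first /n/ deletes. /ff/ is a geminate; the first /f/ deletes. → [binouweireefu].
/fujumaxxajizfoivv/: /xx/ is a geminate; the first /x/ deletes. /vv/ is a geminate; the first /v/ deletes. → [fujumaxajizfoiv].
/xorripirro/: /rr/ is a geminate; the first /r/ deletes. /rr/ is a geminate; the first /r/ deletes. → [xoripiro].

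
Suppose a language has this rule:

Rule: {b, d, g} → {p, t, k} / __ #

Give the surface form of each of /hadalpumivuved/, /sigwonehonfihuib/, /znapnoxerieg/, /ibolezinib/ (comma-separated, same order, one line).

hadalpumivuvet, sigwonehonfihuip, znapnoxeriek, ibolezinip

/hadalpumivuved/: /d/ is a voiced stop in word-final position, so it devoices to [t]. → [hadalpumivuvet].
/sigwonehonfihuib/: /b/ is a voiced stop in word-final position, so it devoices to [p]. → [sigwonehonfihuip].
/znapnoxerieg/: /g/ is a voiced stop in word-final position, so it devoices to [k]. → [znapnoxeriek].
/ibolezinib/: /b/ is a voiced stop in word-final position, so it devoices to [p]. → [ibolezinip].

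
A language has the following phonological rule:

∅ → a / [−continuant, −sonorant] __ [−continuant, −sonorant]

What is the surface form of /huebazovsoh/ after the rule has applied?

huebazovsoh

No segment of /huebazovsoh/ meets the structural description of the rule, so the form surfaces unchanged.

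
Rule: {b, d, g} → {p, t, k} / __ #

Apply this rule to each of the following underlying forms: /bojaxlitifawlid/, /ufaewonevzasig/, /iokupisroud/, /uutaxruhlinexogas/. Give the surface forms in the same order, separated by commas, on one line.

/bojaxlitifawlid/: /d/ is a voiced stop in word-final position, so it devoices to [t]. → [bojaxlitifawlit].
/ufaewonevzasig/: /g/ is a voiced stop in word-final position, so it devoices to [k]. → [ufaewonevzasik].
/iokupisroud/: /d/ is a voiced stop in word-final position, so it devoices to [t]. → [iokupisrout].
/uutaxruhlinexogas/: the rule's environment is not met; surfaces unchanged as [uutaxruhlinexogas].

bojaxlitifawlit, ufaewonevzasik, iokupisrout, uutaxruhlinexogas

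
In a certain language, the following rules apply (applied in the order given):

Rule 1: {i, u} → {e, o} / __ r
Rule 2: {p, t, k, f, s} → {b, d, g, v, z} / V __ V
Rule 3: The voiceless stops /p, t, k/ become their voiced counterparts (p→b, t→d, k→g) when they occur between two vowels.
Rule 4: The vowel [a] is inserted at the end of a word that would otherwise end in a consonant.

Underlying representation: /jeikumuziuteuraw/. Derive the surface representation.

Rule 1 (pre-rhotic lowering): /u/ is a high vowel immediately before /r/, so it lowers to [o]. /jeikumuziuteuraw/ → jeikumuziuteoraw.
Rule 2 (intervocalic voicing): /k/ is a voiceless obstruent between vowels /i/ and /u/, so it voices to [g]. /t/ is a voiceless obstruent between vowels /u/ and /e/, so it voices to [d]. /jeikumuziuteoraw/ → jeigumuziudeoraw.
Rule 3 (intervocalic voicing): no segment meets the environment; /jeigumuziudeoraw/ is unchanged.
Rule 4 (final a-epenthesis): the form ends in the consonant /w/, so [a] is inserted word-finally. /jeigumuziudeoraw/ → jeigumuziudeorawa.

jeigumuziudeorawa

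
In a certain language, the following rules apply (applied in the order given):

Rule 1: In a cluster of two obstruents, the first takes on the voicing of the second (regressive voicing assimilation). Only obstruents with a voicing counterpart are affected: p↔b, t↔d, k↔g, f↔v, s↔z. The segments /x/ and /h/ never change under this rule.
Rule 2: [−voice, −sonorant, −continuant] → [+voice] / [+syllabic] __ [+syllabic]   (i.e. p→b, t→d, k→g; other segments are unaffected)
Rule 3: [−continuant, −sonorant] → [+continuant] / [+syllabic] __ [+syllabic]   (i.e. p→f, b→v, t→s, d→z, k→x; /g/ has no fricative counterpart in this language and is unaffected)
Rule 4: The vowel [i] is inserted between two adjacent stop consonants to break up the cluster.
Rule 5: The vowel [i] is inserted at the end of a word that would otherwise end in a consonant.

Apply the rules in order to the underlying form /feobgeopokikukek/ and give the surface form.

feobigeovogigugeki

Rule 1 (regressive voicing assimilation): no segment meets the environment; /feobgeopokikukek/ is unchanged.
Rule 2 (intervocalic voicing): /p/ is a voiceless stop between vowels /o/ and /o/, so it voices to [b]. /k/ is a voiceless stop between vowels /o/ and /i/, so it voices to [g]. /k/ is a voiceless stop between vowels /i/ and /u/, so it voices to [g]. /k/ is a voiceless stop between vowels /u/ and /e/, so it voices to [g]. /feobgeopokikukek/ → feobgeobogigugek.
Rule 3 (intervocalic spirantization): /b/ is a stop between vowels /o/ and /o/, so it spirantizes to the fricative [v]. /feobgeobogigugek/ → feobgeovogigugek.
Rule 4 (stop-cluster i-epenthesis): /b/ and /g/ form a stop–stop cluster, so [i] is inserted between them. /feobgeovogigugek/ → feobigeovogigugek.
Rule 5 (final i-epenthesis): the form ends in the consonant /k/, so [i] is inserted word-finally. /feobigeovogigugek/ → feobigeovogigugeki.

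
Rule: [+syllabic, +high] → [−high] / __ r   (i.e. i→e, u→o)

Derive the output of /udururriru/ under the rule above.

udororreru

Scanning /udururriru/: /u/ at position 1 is not in the conditioning environment; /u/ is a high vowel immediately before /r/, so it lowers to [o]; /u/ is a high vowel immediately before /r/, so it lowers to [o]; /i/ is a high vowel immediately before /r/, so it lowers to [e]; /u/ at position 10 is not in the conditioning environment.
Result: [udororreru].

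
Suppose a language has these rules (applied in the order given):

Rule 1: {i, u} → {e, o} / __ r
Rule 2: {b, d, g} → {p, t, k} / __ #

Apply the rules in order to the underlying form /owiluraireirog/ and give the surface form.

owiloraereerok

Rule 1 (pre-rhotic lowering): /u/ is a high vowel immediately before /r/, so it lowers to [o]. /i/ is a high vowel immediately before /r/, so it lowers to [e]. /i/ is a high vowel immediately before /r/, so it lowers to [e]. /owiluraireirog/ → owiloraereerog.
Rule 2 (final devoicing): /g/ is a voiced stop in word-final position, so it devoices to [k]. /owiloraereerog/ → owiloraereerok.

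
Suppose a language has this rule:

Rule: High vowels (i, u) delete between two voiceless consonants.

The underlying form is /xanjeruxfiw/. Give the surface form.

No segment of /xanjeruxfiw/ meets the structural description of the rule, so the form surfaces unchanged.

xanjeruxfiw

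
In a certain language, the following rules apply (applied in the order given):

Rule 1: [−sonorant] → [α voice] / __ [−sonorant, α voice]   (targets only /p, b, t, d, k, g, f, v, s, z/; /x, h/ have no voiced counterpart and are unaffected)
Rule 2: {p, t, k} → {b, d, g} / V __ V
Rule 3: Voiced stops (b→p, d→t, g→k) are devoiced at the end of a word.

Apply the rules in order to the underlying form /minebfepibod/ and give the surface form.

Rule 1 (regressive voicing assimilation): /b/ precedes the voiceless obstruent /f/, so it devoices to [p] by assimilation. /minebfepibod/ → minepfepibod.
Rule 2 (intervocalic voicing): /p/ is a voiceless stop between vowels /e/ and /i/, so it voices to [b]. /minepfepibod/ → minepfebibod.
Rule 3 (final devoicing): /d/ is a voiced stop in word-final position, so it devoices to [t]. /minepfebibod/ → minepfebibot.

minepfebibot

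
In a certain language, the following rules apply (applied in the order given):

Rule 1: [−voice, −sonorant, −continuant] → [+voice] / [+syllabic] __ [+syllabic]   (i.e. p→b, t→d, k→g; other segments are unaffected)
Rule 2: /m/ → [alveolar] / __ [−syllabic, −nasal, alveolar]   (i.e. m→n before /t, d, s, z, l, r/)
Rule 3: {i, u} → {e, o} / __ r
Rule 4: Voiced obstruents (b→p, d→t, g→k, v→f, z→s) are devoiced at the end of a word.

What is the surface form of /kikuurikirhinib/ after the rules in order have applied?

kiguorigerhinip

Rule 1 (intervocalic voicing): /k/ is a voiceless stop between vowels /i/ and /u/, so it voices to [g]. /k/ is a voiceless stop between vowels /i/ and /i/, so it voices to [g]. /kikuurikirhinib/ → kiguurigirhinib.
Rule 2 (nasal place assimilation): no segment meets the environment; /kiguurigirhinib/ is unchanged.
Rule 3 (pre-rhotic lowering): /u/ is a high vowel immediately before /r/, so it lowers to [o]. /i/ is a high vowel immediately before /r/, so it lowers to [e]. /kiguurigirhinib/ → kiguorigerhinib.
Rule 4 (final devoicing): /b/ is a voiced obstruent in word-final position, so it devoices to [p]. /kiguorigerhinib/ → kiguorigerhinip.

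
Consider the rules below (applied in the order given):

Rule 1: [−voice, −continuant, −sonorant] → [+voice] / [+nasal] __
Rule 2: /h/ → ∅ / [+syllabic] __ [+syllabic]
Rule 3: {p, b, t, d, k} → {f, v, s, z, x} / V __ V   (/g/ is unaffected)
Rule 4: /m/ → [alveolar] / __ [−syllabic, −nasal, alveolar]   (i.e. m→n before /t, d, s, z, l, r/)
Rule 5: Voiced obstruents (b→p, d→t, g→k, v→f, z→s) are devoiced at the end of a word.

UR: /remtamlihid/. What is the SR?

rendanliit

Rule 1 (post-nasal voicing): /t/ is a voiceless stop immediately after the nasal /m/, so it voices to [d]. /remtamlihid/ → remdamlihid.
Rule 2 (intervocalic h-deletion): /h/ occurs between vowels /i/ and /i/, so it deletes. /remdamlihid/ → remdamliid.
Rule 3 (intervocalic spirantization): no segment meets the environment; /remdamliid/ is unchanged.
Rule 4 (nasal place assimilation): /m/ precedes the alveolar consonant /d/, so it assimilates in place to [n]. /m/ precedes the alveolar consonant /l/, so it assimilates in place to [n]. /remdamliid/ → rendanliid.
Rule 5 (final devoicing): /d/ is a voiced obstruent in word-final position, so it devoices to [t]. /rendanliid/ → rendanliit.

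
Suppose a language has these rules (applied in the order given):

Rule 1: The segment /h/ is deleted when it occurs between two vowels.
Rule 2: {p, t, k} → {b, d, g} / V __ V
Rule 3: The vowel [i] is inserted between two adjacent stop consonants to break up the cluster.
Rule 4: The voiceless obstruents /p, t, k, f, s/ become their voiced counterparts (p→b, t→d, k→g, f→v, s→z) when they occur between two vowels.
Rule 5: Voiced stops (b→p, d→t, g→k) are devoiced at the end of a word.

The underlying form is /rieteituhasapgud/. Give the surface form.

riedeiduazabigut

Rule 1 (intervocalic h-deletion): /h/ occurs between vowels /u/ and /a/, so it deletes. /rieteituhasapgud/ → rieteituasapgud.
Rule 2 (intervocalic voicing): /t/ is a voiceless stop between vowels /e/ and /e/, so it voices to [d]. /t/ is a voiceless stop between vowels /i/ and /u/, so it voices to [d]. /rieteituasapgud/ → riedeiduasapgud.
Rule 3 (stop-cluster i-epenthesis): /p/ and /g/ form a stop–stop cluster, so [i] is inserted between them. /riedeiduasapgud/ → riedeiduasapigud.
Rule 4 (intervocalic voicing): /s/ is a voiceless obstruent between vowels /a/ and /a/, so it voices to [z]. /p/ is a voiceless obstruent between vowels /a/ and /i/, so it voices to [b]. /riedeiduasapigud/ → riedeiduazabigud.
Rule 5 (final devoicing): /d/ is a voiced stop in word-final position, so it devoices to [t]. /riedeiduazabigud/ → riedeiduazabigut.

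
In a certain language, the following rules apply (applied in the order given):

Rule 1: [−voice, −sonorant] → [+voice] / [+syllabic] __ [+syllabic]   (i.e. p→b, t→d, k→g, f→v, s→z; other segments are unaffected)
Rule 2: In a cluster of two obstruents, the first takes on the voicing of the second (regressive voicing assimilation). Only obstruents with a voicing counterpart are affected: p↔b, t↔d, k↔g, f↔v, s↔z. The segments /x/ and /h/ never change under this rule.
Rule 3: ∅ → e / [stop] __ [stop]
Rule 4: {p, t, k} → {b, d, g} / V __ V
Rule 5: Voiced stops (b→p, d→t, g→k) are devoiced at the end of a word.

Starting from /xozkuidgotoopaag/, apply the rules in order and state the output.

xoskuidegodoobaak

Rule 1 (intervocalic voicing): /t/ is a voiceless obstruent between vowels /o/ and /o/, so it voices to [d]. /p/ is a voiceless obstruent between vowels /o/ and /a/, so it voices to [b]. /xozkuidgotoopaag/ → xozkuidgodoobaag.
Rule 2 (regressive voicing assimilation): /z/ precedes the voiceless obstruent /k/, so it devoices to [s] by assimilation. /xozkuidgodoobaag/ → xoskuidgodoobaag.
Rule 3 (stop-cluster e-epenthesis): /d/ and /g/ form a stop–stop cluster, so [e] is inserted between them. /xoskuidgodoobaag/ → xoskuidegodoobaag.
Rule 4 (intervocalic voicing): no segment meets the environment; /xoskuidegodoobaag/ is unchanged.
Rule 5 (final devoicing): /g/ is a voiced stop in word-final position, so it devoices to [k]. /xoskuidegodoobaag/ → xoskuidegodoobaak.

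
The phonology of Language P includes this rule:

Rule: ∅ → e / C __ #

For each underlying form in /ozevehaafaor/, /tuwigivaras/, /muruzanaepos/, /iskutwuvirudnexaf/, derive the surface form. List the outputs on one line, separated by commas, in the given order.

/ozevehaafaor/: the form ends in the consonant /r/, so [e] is inserted word-finally. → [ozevehaafaore].
/tuwigivaras/: the form ends in the consonant /s/, so [e] is inserted word-finally. → [tuwigivarase].
/muruzanaepos/: the form ends in the consonant /s/, so [e] is inserted word-finally. → [muruzanaepose].
/iskutwuvirudnexaf/: the form ends in the consonant /f/, so [e] is inserted word-finally. → [iskutwuvirudnexafe].

ozevehaafaore, tuwigivarase, muruzanaepose, iskutwuvirudnexafe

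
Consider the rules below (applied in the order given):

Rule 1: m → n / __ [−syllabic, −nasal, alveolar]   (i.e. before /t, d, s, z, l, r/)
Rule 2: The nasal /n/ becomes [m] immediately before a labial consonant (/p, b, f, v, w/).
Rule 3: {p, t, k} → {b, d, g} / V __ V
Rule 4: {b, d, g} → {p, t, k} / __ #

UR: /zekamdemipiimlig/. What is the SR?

zegandemibiinlik

Rule 1 (nasal place assimilation): /m/ precedes the alveolar consonant /d/, so it assimilates in place to [n]. /m/ precedes the alveolar consonant /l/, so it assimilates in place to [n]. /zekamdemipiimlig/ → zekandemipiinlig.
Rule 2 (nasal place assimilation): no segment meets the environment; /zekandemipiinlig/ is unchanged.
Rule 3 (intervocalic voicing): /k/ is a voiceless stop between vowels /e/ and /a/, so it voices to [g]. /p/ is a voiceless stop between vowels /i/ and /i/, so it voices to [b]. /zekandemipiinlig/ → zegandemibiinlig.
Rule 4 (final devoicing): /g/ is a voiced stop in word-final position, so it devoices to [k]. /zegandemibiinlig/ → zegandemibiinlik.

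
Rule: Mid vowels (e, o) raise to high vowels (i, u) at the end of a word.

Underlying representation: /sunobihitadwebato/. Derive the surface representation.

sunobihitadwebatu

/o/ is a mid vowel in word-final position, so it raises to [u].
Surface form: [sunobihitadwebatu].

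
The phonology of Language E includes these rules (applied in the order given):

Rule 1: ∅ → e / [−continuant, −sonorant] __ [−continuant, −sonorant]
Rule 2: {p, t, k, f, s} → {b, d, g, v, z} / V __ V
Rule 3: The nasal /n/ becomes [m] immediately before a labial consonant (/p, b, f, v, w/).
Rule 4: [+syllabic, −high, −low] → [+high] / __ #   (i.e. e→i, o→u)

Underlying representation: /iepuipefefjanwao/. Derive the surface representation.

Rule 1 (stop-cluster e-epenthesis): no segment meets the environment; /iepuipefefjanwao/ is unchanged.
Rule 2 (intervocalic voicing): /p/ is a voiceless obstruent between vowels /e/ and /u/, so it voices to [b]. /p/ is a voiceless obstruent between vowels /i/ and /e/, so it voices to [b]. /f/ is a voiceless obstruent between vowels /e/ and /e/, so it voices to [v]. /iepuipefefjanwao/ → iebuibevefjanwao.
Rule 3 (nasal place assimilation): /n/ precedes the labial consonant /w/, so it assimilates in place to [m]. /iebuibevefjanwao/ → iebuibevefjamwao.
Rule 4 (final vowel raising): /o/ is a mid vowel in word-final position, so it raises to [u]. /iebuibevefjamwao/ → iebuibevefjamwau.

iebuibevefjamwau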